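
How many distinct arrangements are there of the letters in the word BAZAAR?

The 6 letters of BAZAAR have repeats: A appearing 3 times.
So there are 6! / (3!) = 120 distinguishable arrangements.

120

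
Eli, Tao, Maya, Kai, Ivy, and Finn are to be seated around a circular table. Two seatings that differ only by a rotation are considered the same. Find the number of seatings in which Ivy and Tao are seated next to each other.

48

Glue Ivy and Tao into a block (2 internal orders). Seating 5 units around a circle gives (4)! arrangements.
So 2 × (4)! = 2 × 24 = 48.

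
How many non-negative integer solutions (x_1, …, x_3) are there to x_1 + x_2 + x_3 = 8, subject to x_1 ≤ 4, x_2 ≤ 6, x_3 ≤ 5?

26

Ignoring the caps, the number of non-negative solutions to x_1+…+x_3 = 8 is C(10,2) = 45.
Subtract solutions that violate a single cap (substitute x_i' = x_i − (cap_i+1)): x_1 ≥ 5 gives C(5,2) = 10; x_2 ≥ 7 gives C(3,2) = 3; x_3 ≥ 6 gives C(4,2) = 6. Together 19.
No two caps can be exceeded simultaneously, so the pair terms are all 0.
By inclusion–exclusion the count is 45 − 19 + 0 = 26.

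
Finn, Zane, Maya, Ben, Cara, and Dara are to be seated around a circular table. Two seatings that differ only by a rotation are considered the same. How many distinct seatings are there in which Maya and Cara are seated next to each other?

Glue Maya and Cara into a block (2 internal orders). Seating 5 units around a circle gives (4)! arrangements.
So 2 × (4)! = 2 × 24 = 48.

48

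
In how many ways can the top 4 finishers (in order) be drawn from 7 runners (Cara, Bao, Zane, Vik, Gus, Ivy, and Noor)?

840

There are 7 choices for 1st place, 6 for 2nd, and so on down to 4 for position 4.
That gives 7 × 6 × 5 × 4 = 840.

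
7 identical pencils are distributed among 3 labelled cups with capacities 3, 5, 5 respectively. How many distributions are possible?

By stars and bars, unrestricted non-negative solutions to x_1+…+x_3 = 7 number C(7+2,2) = 36.
Subtract solutions that violate a single cap (substitute x_i' = x_i − (cap_i+1)): x_1 ≥ 4 gives C(5,2) = 10; x_2 ≥ 6 gives C(3,2) = 3; x_3 ≥ 6 gives C(3,2) = 3. Together 16.
No two caps can be exceeded simultaneously, so the pair terms are all 0.
By inclusion–exclusion the count is 36 − 16 + 0 = 20.

20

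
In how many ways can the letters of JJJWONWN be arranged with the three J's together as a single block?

180

Treat the 3 copies of J as a single block. The multiset to arrange is then {JJJ, N, N, O, W, W}, 6 items in all.
That gives (6)!/(2!·2!) = 180 arrangements.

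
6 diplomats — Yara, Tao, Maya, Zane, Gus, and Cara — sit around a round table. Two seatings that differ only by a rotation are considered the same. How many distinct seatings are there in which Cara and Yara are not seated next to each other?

All circular seatings of 6 people number (5)! = 120.
Seatings with Cara beside Yara: treat them as a block with 2 internal orders, giving 2 × (4)! = 48.
Subtracting, 120 − 48 = 72.

72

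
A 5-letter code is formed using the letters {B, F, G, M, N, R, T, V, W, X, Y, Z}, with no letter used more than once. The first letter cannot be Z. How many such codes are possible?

87120

The first letter has 12−1 = 11 choices (anything except Z).
The remaining 4 letters are filled from the other 11 symbols without repetition: 11 × 10 × 9 × 8 = 7920.
Total: 11 × 7920 = 87120.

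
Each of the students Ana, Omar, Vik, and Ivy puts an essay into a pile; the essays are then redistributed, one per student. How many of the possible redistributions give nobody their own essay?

This is the derangement count D_4: permutations of 4 items with no fixed point.
By inclusion–exclusion this is Σ_{j=0}^{4} (−1)^j C(4,j)·(4−j)!.
Computing: 24 − 24 + 12 − 4 + 1 = 9.

9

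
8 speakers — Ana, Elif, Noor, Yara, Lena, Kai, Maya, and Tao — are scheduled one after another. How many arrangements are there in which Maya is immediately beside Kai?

10080

Treat {Maya, Kai} as a single unit. There are 7 units to order, and the pair itself can be ordered 2 ways.
So the count is 2·(7)! = 10080.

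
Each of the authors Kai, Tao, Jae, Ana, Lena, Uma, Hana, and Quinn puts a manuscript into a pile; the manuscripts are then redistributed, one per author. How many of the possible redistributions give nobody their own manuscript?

This is the derangement count D_8: permutations of 8 items with no fixed point.
By inclusion–exclusion this is Σ_{j=0}^{8} (−1)^j C(8,j)·(8−j)!.
Computing: 40320 − 40320 + 20160 − 6720 + 1680 − 336 + 56 − 8 + 1 = 14833.

14833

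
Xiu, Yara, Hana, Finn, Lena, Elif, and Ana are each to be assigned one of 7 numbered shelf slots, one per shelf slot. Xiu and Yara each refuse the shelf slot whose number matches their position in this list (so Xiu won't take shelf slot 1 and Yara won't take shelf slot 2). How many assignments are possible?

3720

Let Aᵢ (for i ∈ {1, 2}) be the placements that put person i in their forbidden shelf slot. Any j of these fix j positions, leaving (7−j)! ways to fill the rest, and there are C(2,j) ways to pick which j.
By inclusion–exclusion, the number of valid placements is Σ_{j=0}^{2} (−1)^j C(2,j)·(7−j)!.
Computing: 5040 − 1440 + 120 = 3720.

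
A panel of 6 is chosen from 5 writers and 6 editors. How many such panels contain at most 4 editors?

Split by how many editors are chosen (0 through 4).
Sum: C(6,0)·C(5,6) + C(6,1)·C(5,5) + C(6,2)·C(5,4) + C(6,3)·C(5,3) + C(6,4)·C(5,2) = 0 + 6 + 75 + 200 + 150 = 431.

431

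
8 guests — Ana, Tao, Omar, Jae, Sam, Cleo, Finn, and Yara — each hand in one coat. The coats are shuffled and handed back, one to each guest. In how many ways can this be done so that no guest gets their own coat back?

14833

Let Aᵢ be the assignments in which guest i gets their own coat. We want the size of the complement of A₁∪…∪A_8.
By inclusion–exclusion this is Σ_{j=0}^{8} (−1)^j C(8,j)·(8−j)!.
Computing: 40320 − 40320 + 20160 − 6720 + 1680 − 336 + 56 − 8 + 1 = 14833.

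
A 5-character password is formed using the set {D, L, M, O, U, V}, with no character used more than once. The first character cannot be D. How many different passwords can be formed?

600

The first character has 6−1 = 5 choices (anything except D).
The remaining 4 characters are filled from the other 5 symbols without repetition: 5 × 4 × 3 × 2 = 120.
Total: 5 × 120 = 600.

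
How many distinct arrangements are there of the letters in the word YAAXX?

Letter multiplicities in YAAXX: A×2, X×2, Y×1.
So there are 5! / (2!·2!) = 30 distinguishable arrangements.

30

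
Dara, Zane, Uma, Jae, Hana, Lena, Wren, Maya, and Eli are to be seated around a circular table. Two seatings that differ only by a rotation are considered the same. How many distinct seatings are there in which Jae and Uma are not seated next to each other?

30240

Without the restriction there are (8)! = 40320 seatings.
Those with Jae next to Uma: fuse the pair into one unit and seat 8 units around a circle — 2·(7)! = 10080.
Subtracting, 40320 − 10080 = 30240.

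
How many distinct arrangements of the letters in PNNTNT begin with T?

20

With the first slot taken by T, it remains to arrange the other 5 letters (PNNNT).
Those 5 letters have N appearing 3 times, giving (5)!/(3!) = 20.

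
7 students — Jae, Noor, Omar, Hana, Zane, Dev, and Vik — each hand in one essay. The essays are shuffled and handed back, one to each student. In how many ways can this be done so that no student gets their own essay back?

1854

Count assignments avoiding every fixed point. For any j of the 7 students fixed to their own essay, the other 7−j can be arranged in (7−j)! ways.
By inclusion–exclusion this is Σ_{j=0}^{7} (−1)^j C(7,j)·(7−j)!.
Computing: 5040 − 5040 + 2520 − 840 + 210 − 42 + 7 − 1 = 1854.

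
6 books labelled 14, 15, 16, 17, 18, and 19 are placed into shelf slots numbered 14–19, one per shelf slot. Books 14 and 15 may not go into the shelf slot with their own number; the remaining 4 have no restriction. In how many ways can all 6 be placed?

Let Aᵢ (for i ∈ {14, 15}) be the placements that put book i in its forbidden shelf slot. Any j of these fix j positions, leaving (6−j)! ways to fill the rest, and there are C(2,j) ways to pick which j.
By inclusion–exclusion, the number of valid placements is Σ_{j=0}^{2} (−1)^j C(2,j)·(6−j)!.
Computing: 720 − 240 + 24 = 504.

504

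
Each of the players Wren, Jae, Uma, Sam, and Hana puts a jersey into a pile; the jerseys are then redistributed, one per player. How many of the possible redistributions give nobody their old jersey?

Count assignments avoiding every fixed point. For any j of the 5 players fixed to their old jersey, the other 5−j can be arranged in (5−j)! ways.
By inclusion–exclusion this is Σ_{j=0}^{5} (−1)^j C(5,j)·(5−j)!.
Computing: 120 − 120 + 60 − 20 + 5 − 1 = 44.

44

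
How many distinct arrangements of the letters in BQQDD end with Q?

With the last slot taken by Q, it remains to arrange the other 4 letters (BQDD).
Those 4 letters have D appearing twice, giving (4)!/(2!) = 12.

12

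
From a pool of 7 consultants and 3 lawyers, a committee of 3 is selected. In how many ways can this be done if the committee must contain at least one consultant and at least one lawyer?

Unrestricted: C(10,3) = 120 ways to pick any 3 of the 10.
Subtract selections that omit an entire group: no consultants → C(3,3) = 1; no lawyers → C(7,3) = 35.
Both groups omitted at once is impossible, so 120 − 36 = 84.

84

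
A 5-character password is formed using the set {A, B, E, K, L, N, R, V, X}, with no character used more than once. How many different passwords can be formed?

15120

With no repetition, fill the 5 characters in order: 9 choices, then 8, down to 5.
9 × 8 × 7 × 6 × 5 = 15120.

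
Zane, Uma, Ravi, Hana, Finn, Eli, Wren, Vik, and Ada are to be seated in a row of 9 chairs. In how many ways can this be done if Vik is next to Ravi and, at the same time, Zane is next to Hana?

20160

Treat {Vik,Ravi} as one block (2 orders) and {Zane,Hana} as another (2 orders).
That leaves 7 units to arrange: 2 × 2 × 7! = 4 × 5040 = 20160.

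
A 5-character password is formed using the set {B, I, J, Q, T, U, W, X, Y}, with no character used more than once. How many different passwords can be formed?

Choose and order 5 of the 9 symbols: the first character has 9 options, the next 8, and so on down to 5.
That product is 9 × 8 × 7 × 6 × 5 = 15120.

15120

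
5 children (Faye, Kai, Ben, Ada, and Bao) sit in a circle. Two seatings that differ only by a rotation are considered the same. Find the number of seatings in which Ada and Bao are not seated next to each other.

12

All circular seatings of 5 people number (4)! = 24.
Those with Ada next to Bao: fuse the pair into one unit and seat 4 units around a circle — 2·(3)! = 12.
Subtracting, 24 − 12 = 12.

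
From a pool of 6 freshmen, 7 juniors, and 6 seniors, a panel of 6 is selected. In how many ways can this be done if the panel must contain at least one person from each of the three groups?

With no constraint there are C(19,6) = 27132 possible selections.
Selections missing a whole group: no freshmen → C(13,6) = 1716; no juniors → C(12,6) = 924; no seniors → C(13,6) = 1716.
Add back selections omitting two groups (i.e. drawn from a single group): C(6,6) + C(7,6) + C(6,6) = 9.
By inclusion–exclusion: 27132 − 4356 + 9 = 22785.

22785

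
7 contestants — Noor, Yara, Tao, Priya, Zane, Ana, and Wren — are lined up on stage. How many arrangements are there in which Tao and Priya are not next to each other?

3600

Of the 7! = 5040 arrangements, those with Tao and Priya adjacent number 2 × 6! = 1440 (treat the pair as a block with 2 internal orders).
Complementary counting: 5040 − 1440 = 3600.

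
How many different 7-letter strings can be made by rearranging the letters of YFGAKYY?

840

The 7 letters of YFGAKYY have repeats: Y appearing 3 times.
So there are 7! / (3!) = 840 distinguishable arrangements.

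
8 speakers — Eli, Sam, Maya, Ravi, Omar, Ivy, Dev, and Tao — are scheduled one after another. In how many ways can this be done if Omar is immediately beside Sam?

Treat {Omar, Sam} as a single unit. There are 7 units to order, and the pair itself can be ordered 2 ways.
That gives 2 × 7! = 2 × 5040 = 10080.

10080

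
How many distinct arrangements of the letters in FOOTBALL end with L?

With the last slot taken by L, it remains to arrange the other 7 letters (FOOTBAL).
Those 7 letters have O appearing twice, giving (7)!/(2!) = 2520.

2520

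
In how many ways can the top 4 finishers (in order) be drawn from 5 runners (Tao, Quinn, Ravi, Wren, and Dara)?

There are 5 choices for 1st place, 4 for 2nd, and so on down to 2 for position 4.
That gives 5 × 4 × 3 × 2 = 120.

120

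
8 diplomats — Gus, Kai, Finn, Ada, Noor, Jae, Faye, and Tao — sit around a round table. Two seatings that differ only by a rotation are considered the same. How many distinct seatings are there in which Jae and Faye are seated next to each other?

Treat {Jae, Faye} as one unit (2 internal orders) and seat the resulting 7 units around the table: (6)! circular arrangements.
So 2 × (6)! = 2 × 720 = 1440.

1440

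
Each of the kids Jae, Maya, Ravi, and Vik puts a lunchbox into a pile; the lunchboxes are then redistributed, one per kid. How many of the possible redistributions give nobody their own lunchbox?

9

Let Aᵢ be the assignments in which kid i gets their own lunchbox. We want the size of the complement of A₁∪…∪A_4.
By inclusion–exclusion this is Σ_{j=0}^{4} (−1)^j C(4,j)·(4−j)!.
Computing: 24 − 24 + 12 − 4 + 1 = 9.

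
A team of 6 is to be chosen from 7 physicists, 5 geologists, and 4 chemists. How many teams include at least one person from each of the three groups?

6545

Unrestricted: C(16,6) = 8008 ways to pick any 6 of the 16.
Subtract selections that omit an entire group: no physicists → C(9,6) = 84; no geologists → C(11,6) = 462; no chemists → C(12,6) = 924.
Add back selections omitting two groups (i.e. drawn from a single group): C(7,6) + C(5,6) + C(4,6) = 7.
By inclusion–exclusion: 8008 − 1470 + 7 = 6545.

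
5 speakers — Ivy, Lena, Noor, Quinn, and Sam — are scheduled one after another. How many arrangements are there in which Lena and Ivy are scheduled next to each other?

Glue Lena and Ivy into one block (2 internal orders), leaving 4 units to arrange in a row.
That gives 2 × 4! = 2 × 24 = 48.

48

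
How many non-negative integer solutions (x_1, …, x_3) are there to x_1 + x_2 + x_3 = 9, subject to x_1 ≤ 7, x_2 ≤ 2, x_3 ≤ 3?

9

By stars and bars, unrestricted non-negative solutions to x_1+…+x_3 = 9 number C(9+2,2) = 55.
Subtract solutions that violate a single cap (substitute x_i' = x_i − (cap_i+1)): x_1 ≥ 8 gives C(3,2) = 3; x_2 ≥ 3 gives C(8,2) = 28; x_3 ≥ 4 gives C(7,2) = 21. Together 52.
Add back pairs where two caps are both exceeded: 0 + 0 + 6 = 6.
By inclusion–exclusion the count is 55 − 52 + 6 = 9.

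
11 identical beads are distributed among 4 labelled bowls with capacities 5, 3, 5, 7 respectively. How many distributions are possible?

By stars and bars, unrestricted non-negative solutions to x_1+…+x_4 = 11 number C(11+3,3) = 364.
Subtract solutions that violate a single cap (substitute x_i' = x_i − (cap_i+1)): x_1 ≥ 6 gives C(8,3) = 56; x_2 ≥ 4 gives C(10,3) = 120; x_3 ≥ 6 gives C(8,3) = 56; x_4 ≥ 8 gives C(6,3) = 20. Together 252.
Add back pairs where two caps are both exceeded: 4 + 0 + 0 + 4 + 0 + 0 = 8.
By inclusion–exclusion the count is 364 − 252 + 8 = 120.

120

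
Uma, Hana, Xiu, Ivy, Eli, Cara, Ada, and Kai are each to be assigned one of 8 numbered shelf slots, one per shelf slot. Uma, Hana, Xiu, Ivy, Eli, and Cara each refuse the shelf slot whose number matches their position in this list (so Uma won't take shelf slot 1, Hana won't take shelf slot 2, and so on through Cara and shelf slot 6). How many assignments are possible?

18806

Let Aᵢ (for 1 ≤ i ≤ 6) be the placements that put person i in their forbidden shelf slot. Any j of these fix j positions, leaving (8−j)! ways to fill the rest, and there are C(6,j) ways to pick which j.
By inclusion–exclusion, the number of valid placements is Σ_{j=0}^{6} (−1)^j C(6,j)·(8−j)!.
Computing: 40320 − 30240 + 10800 − 2400 + 360 − 36 + 2 = 18806.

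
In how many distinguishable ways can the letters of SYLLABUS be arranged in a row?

The 8 letters of SYLLABUS have repeats: L appearing twice and S appearing twice.
Dividing 8! = 40320 by 2!·2! = 4 for the repeated letters gives 10080.

10080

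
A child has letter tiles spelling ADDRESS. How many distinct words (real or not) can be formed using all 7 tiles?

1260

Letter multiplicities in ADDRESS: A×1, D×2, E×1, R×1, S×2.
So there are 7! / (2!·2!) = 1260 distinguishable arrangements.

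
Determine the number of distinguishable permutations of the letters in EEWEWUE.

EEWEWUE has 7 letters with E appearing 4 times and W appearing twice.
The number of distinct arrangements is 7!/(4!·2!) = 5040/48 = 105.

105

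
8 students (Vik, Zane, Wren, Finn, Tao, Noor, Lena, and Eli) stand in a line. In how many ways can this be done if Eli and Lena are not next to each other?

30240

There are 8! = 40320 arrangements in all. If Eli and Lena are adjacent, merging them into one block gives 2·(7)! = 10080 arrangements.
So 40320 − 10080 = 30240 arrangements keep them apart.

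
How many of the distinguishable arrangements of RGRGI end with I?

With the last slot taken by I, it remains to arrange the other 4 letters (RGRG).
Those 4 letters have G appearing twice and R appearing twice, giving (4)!/(2!·2!) = 6.

6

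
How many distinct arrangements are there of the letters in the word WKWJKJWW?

The 8 letters of WKWJKJWW have repeats: J appearing twice, K appearing twice, and W appearing 4 times.
Dividing 8! = 40320 by 4!·2!·2! = 96 for the repeated letters gives 420.

420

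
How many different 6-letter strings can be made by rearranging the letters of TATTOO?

60

Letter multiplicities in TATTOO: A×1, O×2, T×3.
The number of distinct arrangements is 6!/(3!·2!) = 720/12 = 60.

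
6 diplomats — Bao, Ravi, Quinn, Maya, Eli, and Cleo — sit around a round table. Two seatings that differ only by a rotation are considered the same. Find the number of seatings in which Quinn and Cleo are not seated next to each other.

Without the restriction there are (5)! = 120 seatings.
Those with Quinn next to Cleo: fuse the pair into one unit and seat 5 units around a circle — 2·(4)! = 48.
Subtracting, 120 − 48 = 72.

72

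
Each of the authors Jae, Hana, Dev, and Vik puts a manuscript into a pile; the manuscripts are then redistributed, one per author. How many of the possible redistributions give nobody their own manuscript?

Let Aᵢ be the assignments in which author i gets their own manuscript. We want the size of the complement of A₁∪…∪A_4.
By inclusion–exclusion this is Σ_{j=0}^{4} (−1)^j C(4,j)·(4−j)!.
Computing: 24 − 24 + 12 − 4 + 1 = 9.

9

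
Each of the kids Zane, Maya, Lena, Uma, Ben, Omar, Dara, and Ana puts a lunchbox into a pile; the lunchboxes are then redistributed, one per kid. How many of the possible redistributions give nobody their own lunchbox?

14833

Let Aᵢ be the assignments in which kid i gets their own lunchbox. We want the size of the complement of A₁∪…∪A_8.
By inclusion–exclusion this is Σ_{j=0}^{8} (−1)^j C(8,j)·(8−j)!.
Computing: 40320 − 40320 + 20160 − 6720 + 1680 − 336 + 56 − 8 + 1 = 14833.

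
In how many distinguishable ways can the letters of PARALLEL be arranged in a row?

PARALLEL has 8 letters with A appearing twice and L appearing 3 times.
Dividing 8! = 40320 by 3!·2! = 12 for the repeated letters gives 3360.

3360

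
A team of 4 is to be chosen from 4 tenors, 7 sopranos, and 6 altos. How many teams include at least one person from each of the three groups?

1176

With no constraint there are C(17,4) = 2380 possible selections.
Selections missing a whole group: no tenors → C(13,4) = 715; no sopranos → C(10,4) = 210; no altos → C(11,4) = 330.
Add back selections omitting two groups (i.e. drawn from a single group): C(4,4) + C(7,4) + C(6,4) = 51.
By inclusion–exclusion: 2380 − 1255 + 51 = 1176.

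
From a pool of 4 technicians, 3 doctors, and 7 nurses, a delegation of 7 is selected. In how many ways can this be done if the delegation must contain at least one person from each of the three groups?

2982

With no constraint there are C(14,7) = 3432 possible selections.
Selections missing a whole group: no technicians → C(10,7) = 120; no doctors → C(11,7) = 330; no nurses → C(7,7) = 1.
Add back selections omitting two groups (i.e. drawn from a single group): C(4,7) + C(3,7) + C(7,7) = 1.
By inclusion–exclusion: 3432 − 451 + 1 = 2982.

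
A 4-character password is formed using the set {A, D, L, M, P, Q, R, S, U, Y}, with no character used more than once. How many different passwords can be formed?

This is a permutation of 4 out of 10: P(10,4) = 10!/6!.
That product is 10 × 9 × 8 × 7 = 5040.

5040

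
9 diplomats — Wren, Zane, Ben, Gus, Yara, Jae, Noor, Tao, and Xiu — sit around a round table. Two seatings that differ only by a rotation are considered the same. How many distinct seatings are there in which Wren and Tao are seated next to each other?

Treat {Wren, Tao} as one unit (2 internal orders) and seat the resulting 8 units around the table: (7)! circular arrangements.
So 2 × (7)! = 2 × 5040 = 10080.

10080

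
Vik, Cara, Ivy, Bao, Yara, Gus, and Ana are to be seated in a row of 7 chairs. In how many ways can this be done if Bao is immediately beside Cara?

1440

Place the 5 others and the Bao-Cara pair as 6 objects in a line; the pair has 2 internal arrangements.
So the count is 2·(6)! = 1440.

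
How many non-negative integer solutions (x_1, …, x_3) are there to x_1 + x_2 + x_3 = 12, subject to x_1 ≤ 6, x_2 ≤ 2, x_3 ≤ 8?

12

Ignoring the caps, the number of non-negative solutions to x_1+…+x_3 = 12 is C(14,2) = 91.
Subtract solutions that violate a single cap (substitute x_i' = x_i − (cap_i+1)): x_1 ≥ 7 gives C(7,2) = 21; x_2 ≥ 3 gives C(11,2) = 55; x_3 ≥ 9 gives C(5,2) = 10. Together 86.
Add back pairs where two caps are both exceeded: 6 + 0 + 1 = 7.
By inclusion–exclusion the count is 91 − 86 + 7 = 12.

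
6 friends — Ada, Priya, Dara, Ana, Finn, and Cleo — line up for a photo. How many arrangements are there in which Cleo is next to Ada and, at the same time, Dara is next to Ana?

96

Treat {Cleo,Ada} as one block (2 orders) and {Dara,Ana} as another (2 orders).
That leaves 4 units to arrange: 2 × 2 × 4! = 4 × 24 = 96.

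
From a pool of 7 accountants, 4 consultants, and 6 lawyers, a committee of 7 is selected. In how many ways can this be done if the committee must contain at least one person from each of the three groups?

Unrestricted: C(17,7) = 19448 ways to pick any 7 of the 17.
Subtract selections that omit an entire group: no accountants → C(10,7) = 120; no consultants → C(13,7) = 1716; no lawyers → C(11,7) = 330.
Add back selections omitting two groups (i.e. drawn from a single group): C(7,7) + C(4,7) + C(6,7) = 1.
By inclusion–exclusion: 19448 − 2166 + 1 = 17283.

17283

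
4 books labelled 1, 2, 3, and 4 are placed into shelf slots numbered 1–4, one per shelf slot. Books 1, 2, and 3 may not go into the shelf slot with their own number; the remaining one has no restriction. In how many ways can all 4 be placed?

11

Let Aᵢ (for i ∈ {1, 2, 3}) be the placements that put book i in its forbidden shelf slot. Any j of these fix j positions, leaving (4−j)! ways to fill the rest, and there are C(3,j) ways to pick which j.
By inclusion–exclusion, the number of valid placements is Σ_{j=0}^{3} (−1)^j C(3,j)·(4−j)!.
Computing: 24 − 18 + 6 − 1 = 11.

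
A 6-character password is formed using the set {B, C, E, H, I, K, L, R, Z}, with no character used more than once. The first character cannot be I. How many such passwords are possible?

The first character has 9−1 = 8 choices (anything except I).
The remaining 5 characters are filled from the other 8 symbols without repetition: 8 × 7 × 6 × 5 × 4 = 6720.
Total: 8 × 6720 = 53760.

53760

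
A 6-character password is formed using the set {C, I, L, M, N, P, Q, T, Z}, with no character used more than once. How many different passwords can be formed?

60480

This is a permutation of 6 out of 9: P(9,6) = 9!/3!.
That product is 9 × 8 × 7 × 6 × 5 × 4 = 60480.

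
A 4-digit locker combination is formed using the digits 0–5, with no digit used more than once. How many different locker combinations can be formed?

360

This is a permutation of 4 out of 6: P(6,4) = 6!/2!.
That product is 6 × 5 × 4 × 3 = 360.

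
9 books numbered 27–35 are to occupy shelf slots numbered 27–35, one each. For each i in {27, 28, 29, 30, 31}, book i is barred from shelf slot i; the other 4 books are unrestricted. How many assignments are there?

Let Aᵢ (for 27 ≤ i ≤ 31) be the placements that put book i in its forbidden shelf slot. Any j of these fix j positions, leaving (9−j)! ways to fill the rest, and there are C(5,j) ways to pick which j.
By inclusion–exclusion, the number of valid placements is Σ_{j=0}^{5} (−1)^j C(5,j)·(9−j)!.
Computing: 362880 − 201600 + 50400 − 7200 + 600 − 24 = 205056.

205056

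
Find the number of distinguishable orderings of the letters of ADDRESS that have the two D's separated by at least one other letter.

900

Total arrangements of ADDRESS: 7!/(2!·2!) = 1260.
Arrangements with the D's together: treat DD as one letter, giving (6)!/(2!) = 360.
Hence 1260 − 360 = 900.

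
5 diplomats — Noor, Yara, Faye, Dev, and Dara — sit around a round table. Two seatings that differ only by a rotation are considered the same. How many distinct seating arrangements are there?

Fix one person's seat to break rotational symmetry; the remaining 4 people can be arranged in (4)! = 24 ways.

24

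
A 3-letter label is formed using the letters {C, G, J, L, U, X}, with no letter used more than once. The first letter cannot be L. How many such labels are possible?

100

The first letter has 6−1 = 5 choices (anything except L).
The remaining 2 letters are filled from the other 5 symbols without repetition: 5 × 4 = 20.
Total: 5 × 20 = 100.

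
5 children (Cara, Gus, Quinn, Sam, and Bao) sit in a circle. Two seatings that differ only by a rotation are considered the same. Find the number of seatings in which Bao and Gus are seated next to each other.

Glue Bao and Gus into a block (2 internal orders). Seating 4 units around a circle gives (3)! arrangements.
So 2 × (3)! = 2 × 6 = 12.

12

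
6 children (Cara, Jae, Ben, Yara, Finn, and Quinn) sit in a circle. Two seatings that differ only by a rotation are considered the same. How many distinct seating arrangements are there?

Around a circle, 6 distinct people have 6!/6 = (5)! = 120 rotationally distinct seatings.

120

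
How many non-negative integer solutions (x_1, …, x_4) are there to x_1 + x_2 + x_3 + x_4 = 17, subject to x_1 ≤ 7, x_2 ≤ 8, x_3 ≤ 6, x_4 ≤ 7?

279

Ignoring the caps, the number of non-negative solutions to x_1+…+x_4 = 17 is C(20,3) = 1140.
Subtract solutions that violate a single cap (substitute x_i' = x_i − (cap_i+1)): x_1 ≥ 8 gives C(12,3) = 220; x_2 ≥ 9 gives C(11,3) = 165; x_3 ≥ 7 gives C(13,3) = 286; x_4 ≥ 8 gives C(12,3) = 220. Together 891.
Add back pairs where two caps are both exceeded: 1 + 10 + 4 + 4 + 1 + 10 = 30.
By inclusion–exclusion the count is 1140 − 891 + 30 = 279.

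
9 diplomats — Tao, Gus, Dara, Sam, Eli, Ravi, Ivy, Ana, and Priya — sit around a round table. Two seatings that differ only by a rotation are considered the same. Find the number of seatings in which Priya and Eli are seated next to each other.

Treat {Priya, Eli} as one unit (2 internal orders) and seat the resulting 8 units around the table: (7)! circular arrangements.
So 2 × (7)! = 2 × 5040 = 10080.

10080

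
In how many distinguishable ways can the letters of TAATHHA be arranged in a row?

The 7 letters of TAATHHA have repeats: A appearing 3 times, H appearing twice, and T appearing twice.
The number of distinct arrangements is 7!/(3!·2!·2!) = 5040/24 = 210.

210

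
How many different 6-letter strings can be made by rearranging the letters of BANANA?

60

Letter multiplicities in BANANA: A×3, B×1, N×2.
The number of distinct arrangements is 6!/(3!·2!) = 720/12 = 60.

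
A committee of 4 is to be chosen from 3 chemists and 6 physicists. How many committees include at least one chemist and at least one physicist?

With no constraint there are C(9,4) = 126 possible selections.
Selections missing a whole group: no chemists → C(6,4) = 15; no physicists → C(3,4) = 0.
Both groups omitted at once is impossible, so 126 − 15 = 111.

111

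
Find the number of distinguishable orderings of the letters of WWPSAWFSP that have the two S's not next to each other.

11760

Total arrangements of WWPSAWFSP: 9!/(3!·2!·2!) = 15120.
Arrangements with the S's together: treat SS as one letter, giving (8)!/(3!·2!) = 3360.
Hence 15120 − 3360 = 11760.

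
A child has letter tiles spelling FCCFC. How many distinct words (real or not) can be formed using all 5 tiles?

10

FCCFC has 5 letters with C appearing 3 times and F appearing twice.
So there are 5! / (3!·2!) = 10 distinguishable arrangements.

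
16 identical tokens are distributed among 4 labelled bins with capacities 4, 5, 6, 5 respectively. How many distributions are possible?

35

By stars and bars, unrestricted non-negative solutions to x_1+…+x_4 = 16 number C(16+3,3) = 969.
Subtract solutions that violate a single cap (substitute x_i' = x_i − (cap_i+1)): x_1 ≥ 5 gives C(14,3) = 364; x_2 ≥ 6 gives C(13,3) = 286; x_3 ≥ 7 gives C(12,3) = 220; x_4 ≥ 6 gives C(13,3) = 286. Together 1156.
Add back pairs where two caps are both exceeded: 56 + 35 + 56 + 20 + 35 + 20 = 222.
By inclusion–exclusion the count is 969 − 1156 + 222 = 35.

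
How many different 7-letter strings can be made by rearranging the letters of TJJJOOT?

210

Letter multiplicities in TJJJOOT: J×3, O×2, T×2.
Dividing 7! = 5040 by 3!·2!·2! = 24 for the repeated letters gives 210.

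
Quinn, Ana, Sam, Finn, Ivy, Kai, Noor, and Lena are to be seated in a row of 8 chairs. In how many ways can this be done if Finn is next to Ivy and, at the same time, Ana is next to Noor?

Treat {Finn,Ivy} as one block (2 orders) and {Ana,Noor} as another (2 orders).
That leaves 6 units to arrange: 2 × 2 × 6! = 4 × 720 = 2880.

2880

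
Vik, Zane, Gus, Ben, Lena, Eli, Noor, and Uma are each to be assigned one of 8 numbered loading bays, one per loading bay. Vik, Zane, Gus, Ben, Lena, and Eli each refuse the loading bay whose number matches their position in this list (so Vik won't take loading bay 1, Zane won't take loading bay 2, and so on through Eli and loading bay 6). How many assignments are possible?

18806

Let Aᵢ (for 1 ≤ i ≤ 6) be the placements that put person i in their forbidden loading bay. Any j of these fix j positions, leaving (8−j)! ways to fill the rest, and there are C(6,j) ways to pick which j.
By inclusion–exclusion, the number of valid placements is Σ_{j=0}^{6} (−1)^j C(6,j)·(8−j)!.
Computing: 40320 − 30240 + 10800 − 2400 + 360 − 36 + 2 = 18806.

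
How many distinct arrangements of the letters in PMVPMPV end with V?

60

Fix V in the last position and arrange the remaining 6 letters.
Those 6 letters have M appearing twice and P appearing 3 times, giving (6)!/(3!·2!) = 60.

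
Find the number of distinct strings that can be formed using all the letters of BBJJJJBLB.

630

BBJJJJBLB has 9 letters with B appearing 4 times and J appearing 4 times.
The number of distinct arrangements is 9!/(4!·4!) = 362880/576 = 630.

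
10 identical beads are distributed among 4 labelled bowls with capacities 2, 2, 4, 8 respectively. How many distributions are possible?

41

By stars and bars, unrestricted non-negative solutions to x_1+…+x_4 = 10 number C(10+3,3) = 286.
Subtract solutions that violate a single cap (substitute x_i' = x_i − (cap_i+1)): x_1 ≥ 3 gives C(10,3) = 120; x_2 ≥ 3 gives C(10,3) = 120; x_3 ≥ 5 gives C(8,3) = 56; x_4 ≥ 9 gives C(4,3) = 4. Together 300.
Add back pairs where two caps are both exceeded: 35 + 10 + 0 + 10 + 0 + 0 = 55.
By inclusion–exclusion the count is 286 − 300 + 55 = 41.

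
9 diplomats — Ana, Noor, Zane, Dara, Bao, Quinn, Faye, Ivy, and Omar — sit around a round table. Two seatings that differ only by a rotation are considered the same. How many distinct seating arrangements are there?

40320

Around a circle, 9 distinct people have 9!/9 = (8)! = 40320 rotationally distinct seatings.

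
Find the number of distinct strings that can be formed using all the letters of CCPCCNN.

Letter multiplicities in CCPCCNN: C×4, N×2, P×1.
So there are 7! / (4!·2!) = 105 distinguishable arrangements.

105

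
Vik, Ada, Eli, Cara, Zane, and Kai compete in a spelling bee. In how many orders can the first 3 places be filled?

120

This is an ordered selection of 3 from 6: P(6,3).
That gives 6 × 5 × 4 = 120.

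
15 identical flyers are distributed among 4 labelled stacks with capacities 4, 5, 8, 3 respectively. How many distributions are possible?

51

Without the upper bounds there are C(18,3) = 816 ways to split 15 among 4 stacks.
Subtract solutions that violate a single cap (substitute x_i' = x_i − (cap_i+1)): x_1 ≥ 5 gives C(13,3) = 286; x_2 ≥ 6 gives C(12,3) = 220; x_3 ≥ 9 gives C(9,3) = 84; x_4 ≥ 4 gives C(14,3) = 364. Together 954.
Add back pairs where two caps are both exceeded: 35 + 4 + 84 + 1 + 56 + 10 = 190.
Subtract triples: 0 + 1 + 0 + 0 = 1.
By inclusion–exclusion the count is 816 − 954 + 190 − 1 = 51.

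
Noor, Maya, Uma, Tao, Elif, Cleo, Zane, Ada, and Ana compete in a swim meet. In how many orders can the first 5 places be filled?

There are 9 choices for 1st place, 8 for 2nd, and so on down to 5 for position 5.
That gives 9 × 8 × 7 × 6 × 5 = 15120.

15120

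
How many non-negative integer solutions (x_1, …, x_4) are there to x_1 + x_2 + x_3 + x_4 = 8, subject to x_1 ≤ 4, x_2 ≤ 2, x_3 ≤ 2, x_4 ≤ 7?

Ignoring the caps, the number of non-negative solutions to x_1+…+x_4 = 8 is C(11,3) = 165.
Subtract solutions that violate a single cap (substitute x_i' = x_i − (cap_i+1)): x_1 ≥ 5 gives C(6,3) = 20; x_2 ≥ 3 gives C(8,3) = 56; x_3 ≥ 3 gives C(8,3) = 56; x_4 ≥ 8 gives C(3,3) = 1. Together 133.
Add back pairs where two caps are both exceeded: 1 + 1 + 0 + 10 + 0 + 0 = 12.
By inclusion–exclusion the count is 165 − 133 + 12 = 44.

44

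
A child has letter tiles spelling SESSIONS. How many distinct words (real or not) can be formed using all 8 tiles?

1680

SESSIONS has 8 letters with S appearing 4 times.
So there are 8! / (4!) = 1680 distinguishable arrangements.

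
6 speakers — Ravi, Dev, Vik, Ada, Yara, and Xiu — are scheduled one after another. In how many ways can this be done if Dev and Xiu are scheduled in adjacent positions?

Treat {Dev, Xiu} as a single unit. There are 5 units to order, and the pair itself can be ordered 2 ways.
So the count is 2·(5)! = 240.

240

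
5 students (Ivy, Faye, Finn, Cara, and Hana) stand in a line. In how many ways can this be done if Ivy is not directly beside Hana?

Of the 5! = 120 arrangements, those with Ivy and Hana adjacent number 2 × 4! = 48 (treat the pair as a block with 2 internal orders).
Complementary counting: 120 − 48 = 72.

72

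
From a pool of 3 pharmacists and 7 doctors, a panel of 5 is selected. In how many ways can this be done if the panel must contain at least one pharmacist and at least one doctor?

Unrestricted: C(10,5) = 252 ways to pick any 5 of the 10.
Selections missing a whole group: no pharmacists → C(7,5) = 21; no doctors → C(3,5) = 0.
Both groups omitted at once is impossible, so 252 − 21 = 231.

231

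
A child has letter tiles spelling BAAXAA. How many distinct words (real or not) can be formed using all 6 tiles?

30

The 6 letters of BAAXAA have repeats: A appearing 4 times.
Dividing 6! = 720 by 4! = 24 for the repeated letters gives 30.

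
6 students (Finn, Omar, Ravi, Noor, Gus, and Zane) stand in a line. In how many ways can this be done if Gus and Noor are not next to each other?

There are 6! = 720 arrangements in all. If Gus and Noor are adjacent, merging them into one block gives 2·(5)! = 240 arrangements.
Complementary counting: 720 − 240 = 480.

480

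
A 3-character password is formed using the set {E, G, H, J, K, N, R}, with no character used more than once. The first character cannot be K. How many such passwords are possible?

180

The first character has 7−1 = 6 choices (anything except K).
The remaining 2 characters are filled from the other 6 symbols without repetition: 6 × 5 = 30.
Total: 6 × 30 = 180.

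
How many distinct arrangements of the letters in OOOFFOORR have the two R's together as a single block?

Treat the 2 copies of R as a single block. The multiset to arrange is then {RR, F, F, O, O, O, O, O}, 8 items in all.
That gives (8)!/(5!·2!) = 168 arrangements.

168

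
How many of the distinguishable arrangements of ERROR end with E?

Fix E in the last position and arrange the remaining 4 letters.
Those 4 letters have R appearing 3 times, giving (4)!/(3!) = 4.

4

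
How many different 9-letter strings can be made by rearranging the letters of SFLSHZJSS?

15120

Letter multiplicities in SFLSHZJSS: F×1, H×1, J×1, L×1, S×4, Z×1.
So there are 9! / (4!) = 15120 distinguishable arrangements.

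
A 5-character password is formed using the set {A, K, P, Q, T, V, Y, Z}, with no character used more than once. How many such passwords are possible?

6720

This is a permutation of 5 out of 8: P(8,5) = 8!/3!.
That product is 8 × 7 × 6 × 5 × 4 = 6720.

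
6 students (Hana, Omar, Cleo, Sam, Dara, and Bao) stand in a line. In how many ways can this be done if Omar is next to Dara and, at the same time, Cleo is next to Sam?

Treat {Omar,Dara} as one block (2 orders) and {Cleo,Sam} as another (2 orders).
That leaves 4 units to arrange: 2 × 2 × 4! = 4 × 24 = 96.

96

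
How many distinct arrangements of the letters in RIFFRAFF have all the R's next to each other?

210

Treat the 2 copies of R as a single block. The multiset to arrange is then {RR, A, F, F, F, F, I}, 7 items in all.
That gives (7)!/(4!) = 210 arrangements.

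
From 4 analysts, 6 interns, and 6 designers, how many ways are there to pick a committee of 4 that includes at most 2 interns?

1605

Split by how many interns are chosen (0 through 2).
Sum: C(6,0)·C(10,4) + C(6,1)·C(10,3) + C(6,2)·C(10,2) = 210 + 720 + 675 = 1605.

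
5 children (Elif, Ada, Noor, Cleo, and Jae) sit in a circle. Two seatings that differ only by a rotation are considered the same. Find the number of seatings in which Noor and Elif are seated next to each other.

Glue Noor and Elif into a block (2 internal orders). Seating 4 units around a circle gives (3)! arrangements.
So 2 × (3)! = 2 × 6 = 12.

12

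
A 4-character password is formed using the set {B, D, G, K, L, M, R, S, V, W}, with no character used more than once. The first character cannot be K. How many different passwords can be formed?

The first character has 10−1 = 9 choices (anything except K).
The remaining 3 characters are filled from the other 9 symbols without repetition: 9 × 8 × 7 = 504.
Total: 9 × 504 = 4536.

4536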